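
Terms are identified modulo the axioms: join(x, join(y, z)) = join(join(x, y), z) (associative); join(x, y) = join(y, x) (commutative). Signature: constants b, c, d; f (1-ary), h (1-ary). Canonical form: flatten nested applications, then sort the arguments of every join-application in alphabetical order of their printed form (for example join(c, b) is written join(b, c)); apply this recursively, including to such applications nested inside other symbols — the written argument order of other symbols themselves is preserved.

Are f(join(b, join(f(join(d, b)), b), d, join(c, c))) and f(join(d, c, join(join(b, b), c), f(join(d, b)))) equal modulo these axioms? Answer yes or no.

Left:  f(join(b, join(f(join(d, b)), b), d, join(c, c)))
  Descend into:  join(b, join(f(join(d, b)), b), d, join(c, c))
  Merge nested applications:  join(b, f(join(d, b)), b, d, c, c)
  Inside:  f(join(d, b))  →  f(join(b, d))
  Sort arguments:  join(b, b, c, c, d, f(join(b, d)))
  Reassemble:  f(join(b, b, c, c, d, f(join(b, d))))
Right:  f(join(d, c, join(join(b, b), c), f(join(d, b))))
  Descend into:  join(d, c, join(join(b, b), c), f(join(d, b)))
  Un-nest:  join(d, c, b, b, c, f(join(d, b)))
  Inside:  f(join(d, b))  →  f(join(b, d))
  Sort:  join(b, b, c, c, d, f(join(b, d)))
  Put back:  f(join(b, b, c, c, d, f(join(b, d))))

Answer: yes — both canonical forms are f(join(b, b, c, c, d, f(join(b, d))))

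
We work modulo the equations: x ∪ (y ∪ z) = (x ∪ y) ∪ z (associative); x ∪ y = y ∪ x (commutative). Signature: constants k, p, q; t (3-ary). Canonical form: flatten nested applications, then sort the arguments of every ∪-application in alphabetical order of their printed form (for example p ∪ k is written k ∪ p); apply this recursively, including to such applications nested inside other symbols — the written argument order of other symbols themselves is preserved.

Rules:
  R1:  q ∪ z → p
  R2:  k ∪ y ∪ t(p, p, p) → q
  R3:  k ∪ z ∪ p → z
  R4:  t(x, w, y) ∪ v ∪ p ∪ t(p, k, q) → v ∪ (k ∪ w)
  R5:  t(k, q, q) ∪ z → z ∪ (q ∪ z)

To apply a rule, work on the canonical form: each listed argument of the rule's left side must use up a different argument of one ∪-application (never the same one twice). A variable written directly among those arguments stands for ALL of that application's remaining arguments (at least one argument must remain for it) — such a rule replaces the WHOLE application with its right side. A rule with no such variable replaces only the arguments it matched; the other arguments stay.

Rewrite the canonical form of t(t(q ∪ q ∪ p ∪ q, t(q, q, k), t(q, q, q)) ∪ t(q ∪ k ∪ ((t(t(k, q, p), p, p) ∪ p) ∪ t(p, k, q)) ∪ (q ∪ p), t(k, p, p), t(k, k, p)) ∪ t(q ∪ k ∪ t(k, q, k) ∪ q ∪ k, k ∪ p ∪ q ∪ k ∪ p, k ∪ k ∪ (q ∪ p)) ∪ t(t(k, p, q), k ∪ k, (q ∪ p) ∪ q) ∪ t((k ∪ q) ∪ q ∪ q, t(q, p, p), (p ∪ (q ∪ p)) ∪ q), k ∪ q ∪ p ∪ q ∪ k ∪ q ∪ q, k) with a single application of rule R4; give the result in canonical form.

Answer: t(t(k ∪ k ∪ p ∪ p ∪ q ∪ q, t(k, p, p), t(k, k, p)) ∪ t(k ∪ k ∪ q ∪ q ∪ t(k, q, k), k ∪ k ∪ p ∪ p ∪ q, k ∪ k ∪ p ∪ q) ∪ t(k ∪ q ∪ q ∪ q, t(q, p, p), p ∪ p ∪ q ∪ q) ∪ t(p ∪ q ∪ q ∪ q, t(q, q, k), t(q, q, q)) ∪ t(t(k, p, q), k ∪ k, p ∪ q ∪ q), k ∪ k ∪ p ∪ q ∪ q ∪ q ∪ q, k)

Derivation:
Canonical form:  t(t(k ∪ k ∪ q ∪ q ∪ t(k, q, k), k ∪ k ∪ p ∪ p ∪ q, k ∪ k ∪ p ∪ q) ∪ t(k ∪ p ∪ p ∪ q ∪ q ∪ t(p, k, q) ∪ t(t(k, q, p), p, p), t(k, p, p), t(k, k, p)) ∪ t(k ∪ q ∪ q ∪ q, t(q, p, p), p ∪ p ∪ q ∪ q) ∪ t(p ∪ q ∪ q ∪ q, t(q, q, k), t(q, q, q)) ∪ t(t(k, p, q), k ∪ k, p ∪ q ∪ q), k ∪ k ∪ p ∪ q ∪ q ∪ q ∪ q, k)
Apply R4:  consuming p, t(p, k, q), t(t(k, q, p), p, p);  v := k ∪ p ∪ q ∪ q, w := p, x := t(k, q, p), y := p
Every leftover argument binds to the variable; the entire application is replaced.
Result:  t(t(k ∪ k ∪ p ∪ p ∪ q ∪ q, t(k, p, p), t(k, k, p)) ∪ t(k ∪ k ∪ q ∪ q ∪ t(k, q, k), k ∪ k ∪ p ∪ p ∪ q, k ∪ k ∪ p ∪ q) ∪ t(k ∪ q ∪ q ∪ q, t(q, p, p), p ∪ p ∪ q ∪ q) ∪ t(p ∪ q ∪ q ∪ q, t(q, q, k), t(q, q, q)) ∪ t(t(k, p, q), k ∪ k, p ∪ q ∪ q), k ∪ k ∪ p ∪ q ∪ q ∪ q ∪ q, k)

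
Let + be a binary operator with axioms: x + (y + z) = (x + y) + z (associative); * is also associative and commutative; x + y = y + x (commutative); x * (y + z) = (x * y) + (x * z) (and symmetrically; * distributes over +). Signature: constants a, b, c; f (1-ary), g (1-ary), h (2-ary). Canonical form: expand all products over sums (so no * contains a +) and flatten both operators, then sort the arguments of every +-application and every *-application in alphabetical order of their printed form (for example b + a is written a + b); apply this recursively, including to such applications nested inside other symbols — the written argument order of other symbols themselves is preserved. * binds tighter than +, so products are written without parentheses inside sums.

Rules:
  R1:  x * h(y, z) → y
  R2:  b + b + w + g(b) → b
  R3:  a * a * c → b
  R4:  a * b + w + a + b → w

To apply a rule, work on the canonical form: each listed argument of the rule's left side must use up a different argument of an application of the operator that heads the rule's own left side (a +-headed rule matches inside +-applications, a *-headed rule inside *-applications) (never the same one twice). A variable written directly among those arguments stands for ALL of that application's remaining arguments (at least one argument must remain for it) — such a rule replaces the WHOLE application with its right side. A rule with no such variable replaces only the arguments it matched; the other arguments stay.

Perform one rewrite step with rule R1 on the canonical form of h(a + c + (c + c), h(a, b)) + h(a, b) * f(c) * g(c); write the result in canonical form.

Canonical form:  f(c) * g(c) * h(a, b) + h(a + c + c + c, h(a, b))
Match R1:  consume h(a, b);  x := f(c) * g(c), y := a, z := b
Every leftover argument binds to the variable; the entire application is replaced.
Giving:  a + h(a + c + c + c, h(a, b))

Answer: a + h(a + c + c + c, h(a, b))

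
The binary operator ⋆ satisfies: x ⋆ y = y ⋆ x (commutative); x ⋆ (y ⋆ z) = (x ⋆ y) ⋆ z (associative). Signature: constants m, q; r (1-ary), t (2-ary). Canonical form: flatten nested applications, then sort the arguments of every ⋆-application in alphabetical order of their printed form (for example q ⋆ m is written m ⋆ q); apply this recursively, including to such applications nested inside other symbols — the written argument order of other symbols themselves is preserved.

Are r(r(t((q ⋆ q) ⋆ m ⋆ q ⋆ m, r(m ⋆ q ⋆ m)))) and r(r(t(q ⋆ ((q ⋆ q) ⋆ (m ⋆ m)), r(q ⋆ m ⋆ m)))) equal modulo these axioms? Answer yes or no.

Answer: yes — both canonical forms are r(r(t(m ⋆ m ⋆ q ⋆ q ⋆ q, r(m ⋆ m ⋆ q))))

Derivation:
Left:  r(r(t((q ⋆ q) ⋆ m ⋆ q ⋆ m, r(m ⋆ q ⋆ m))))
  Focus inside:  (q ⋆ q) ⋆ m ⋆ q ⋆ m
  Flatten:  q ⋆ q ⋆ m ⋆ q ⋆ m
  Sort:  m ⋆ m ⋆ q ⋆ q ⋆ q
  Reassemble:  r(r(t(m ⋆ m ⋆ q ⋆ q ⋆ q, r(m ⋆ m ⋆ q))))
Right:  r(r(t(q ⋆ ((q ⋆ q) ⋆ (m ⋆ m)), r(q ⋆ m ⋆ m))))
  Focus inside:  q ⋆ ((q ⋆ q) ⋆ (m ⋆ m))
  Merge nested applications:  q ⋆ q ⋆ q ⋆ m ⋆ m
  Order the arguments:  m ⋆ m ⋆ q ⋆ q ⋆ q
  Put back:  r(r(t(m ⋆ m ⋆ q ⋆ q ⋆ q, r(m ⋆ m ⋆ q))))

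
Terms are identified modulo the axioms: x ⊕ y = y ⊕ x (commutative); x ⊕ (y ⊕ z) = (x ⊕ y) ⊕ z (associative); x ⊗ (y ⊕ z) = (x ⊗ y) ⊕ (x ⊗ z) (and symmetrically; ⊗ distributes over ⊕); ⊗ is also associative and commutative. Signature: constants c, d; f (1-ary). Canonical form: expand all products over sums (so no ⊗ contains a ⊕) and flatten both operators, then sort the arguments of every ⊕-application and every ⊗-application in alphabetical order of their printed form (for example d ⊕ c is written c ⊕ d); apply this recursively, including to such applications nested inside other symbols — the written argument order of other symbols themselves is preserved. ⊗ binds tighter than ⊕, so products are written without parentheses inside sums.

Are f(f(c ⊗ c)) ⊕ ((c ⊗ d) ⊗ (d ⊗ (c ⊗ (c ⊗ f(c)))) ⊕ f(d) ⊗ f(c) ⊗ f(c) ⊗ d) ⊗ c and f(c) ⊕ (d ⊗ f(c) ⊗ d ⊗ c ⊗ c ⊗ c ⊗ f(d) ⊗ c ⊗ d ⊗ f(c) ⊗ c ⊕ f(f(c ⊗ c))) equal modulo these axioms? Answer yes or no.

Left:  f(f(c ⊗ c)) ⊕ ((c ⊗ d) ⊗ (d ⊗ (c ⊗ (c ⊗ f(c)))) ⊕ f(d) ⊗ f(c) ⊗ f(c) ⊗ d) ⊗ c
  Expand products over sums:  f(f(c ⊗ c)) ⊕ c ⊗ c ⊗ c ⊗ c ⊗ d ⊗ d ⊗ f(c) ⊕ c ⊗ d ⊗ f(c) ⊗ f(c) ⊗ f(d)
  Sort arguments:  c ⊗ c ⊗ c ⊗ c ⊗ d ⊗ d ⊗ f(c) ⊕ c ⊗ d ⊗ f(c) ⊗ f(c) ⊗ f(d) ⊕ f(f(c ⊗ c))
Right:  f(c) ⊕ (d ⊗ f(c) ⊗ d ⊗ c ⊗ c ⊗ c ⊗ f(d) ⊗ c ⊗ d ⊗ f(c) ⊗ c ⊕ f(f(c ⊗ c)))
  Merge nested applications:  f(c) ⊕ c ⊗ c ⊗ c ⊗ c ⊗ c ⊗ d ⊗ d ⊗ d ⊗ f(c) ⊗ f(c) ⊗ f(d) ⊕ f(f(c ⊗ c))
  Order the arguments:  c ⊗ c ⊗ c ⊗ c ⊗ c ⊗ d ⊗ d ⊗ d ⊗ f(c) ⊗ f(c) ⊗ f(d) ⊕ f(c) ⊕ f(f(c ⊗ c))

Answer: no — c ⊗ c ⊗ c ⊗ c ⊗ d ⊗ d ⊗ f(c) ⊕ c ⊗ d ⊗ f(c) ⊗ f(c) ⊗ f(d) ⊕ f(f(c ⊗ c)) vs c ⊗ c ⊗ c ⊗ c ⊗ c ⊗ d ⊗ d ⊗ d ⊗ f(c) ⊗ f(c) ⊗ f(d) ⊕ f(c) ⊕ f(f(c ⊗ c))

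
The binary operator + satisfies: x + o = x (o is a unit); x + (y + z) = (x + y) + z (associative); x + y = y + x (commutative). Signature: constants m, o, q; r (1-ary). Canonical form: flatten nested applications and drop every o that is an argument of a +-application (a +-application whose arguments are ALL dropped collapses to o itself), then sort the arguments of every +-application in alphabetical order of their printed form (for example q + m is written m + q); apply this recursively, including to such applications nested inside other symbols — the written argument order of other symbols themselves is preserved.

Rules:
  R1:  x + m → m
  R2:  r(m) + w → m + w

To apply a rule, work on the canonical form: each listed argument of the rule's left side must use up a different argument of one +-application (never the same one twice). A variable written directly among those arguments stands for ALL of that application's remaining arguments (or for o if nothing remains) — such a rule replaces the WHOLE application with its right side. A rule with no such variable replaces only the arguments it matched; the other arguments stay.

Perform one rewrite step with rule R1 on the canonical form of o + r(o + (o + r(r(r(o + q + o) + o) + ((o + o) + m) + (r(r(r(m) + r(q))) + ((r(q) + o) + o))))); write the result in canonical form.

Canonical form:  r(r(m + r(q) + r(r(q)) + r(r(r(m) + r(q)))))
R1 matches:  uses m;  x := r(q) + r(r(q)) + r(r(r(m) + r(q)))
The extension variable absorbs all remaining arguments, so the whole application is rewritten.
Result:  r(r(m))

Answer: r(r(m))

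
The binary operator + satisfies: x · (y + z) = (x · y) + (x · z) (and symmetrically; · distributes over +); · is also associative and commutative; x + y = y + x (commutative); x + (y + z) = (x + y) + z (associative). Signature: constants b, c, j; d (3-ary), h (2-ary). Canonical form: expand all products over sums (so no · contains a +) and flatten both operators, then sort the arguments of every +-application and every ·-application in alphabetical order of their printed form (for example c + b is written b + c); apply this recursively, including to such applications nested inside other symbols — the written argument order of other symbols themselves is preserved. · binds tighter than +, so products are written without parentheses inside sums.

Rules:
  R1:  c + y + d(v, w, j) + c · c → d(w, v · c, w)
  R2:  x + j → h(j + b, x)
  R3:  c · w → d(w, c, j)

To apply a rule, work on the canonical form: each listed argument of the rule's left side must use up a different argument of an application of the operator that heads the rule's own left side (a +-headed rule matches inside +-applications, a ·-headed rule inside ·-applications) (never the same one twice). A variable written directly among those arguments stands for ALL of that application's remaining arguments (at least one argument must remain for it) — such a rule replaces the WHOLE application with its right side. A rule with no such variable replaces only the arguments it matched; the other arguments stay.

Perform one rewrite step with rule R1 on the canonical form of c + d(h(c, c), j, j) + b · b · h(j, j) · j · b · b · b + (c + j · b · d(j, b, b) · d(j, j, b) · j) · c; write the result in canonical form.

Canonical form:  b · b · b · b · b · h(j, j) · j + b · c · d(j, b, b) · d(j, j, b) · j · j + c + c · c + d(h(c, c), j, j)
Apply R1:  consuming c, c · c, d(h(c, c), j, j);  v := h(c, c), w := j, y := b · b · b · b · b · h(j, j) · j + b · c · d(j, b, b) · d(j, j, b) · j · j
Every leftover argument binds to the variable; the entire application is replaced.
New term:  d(j, c · h(c, c), j)

Answer: d(j, c · h(c, c), j)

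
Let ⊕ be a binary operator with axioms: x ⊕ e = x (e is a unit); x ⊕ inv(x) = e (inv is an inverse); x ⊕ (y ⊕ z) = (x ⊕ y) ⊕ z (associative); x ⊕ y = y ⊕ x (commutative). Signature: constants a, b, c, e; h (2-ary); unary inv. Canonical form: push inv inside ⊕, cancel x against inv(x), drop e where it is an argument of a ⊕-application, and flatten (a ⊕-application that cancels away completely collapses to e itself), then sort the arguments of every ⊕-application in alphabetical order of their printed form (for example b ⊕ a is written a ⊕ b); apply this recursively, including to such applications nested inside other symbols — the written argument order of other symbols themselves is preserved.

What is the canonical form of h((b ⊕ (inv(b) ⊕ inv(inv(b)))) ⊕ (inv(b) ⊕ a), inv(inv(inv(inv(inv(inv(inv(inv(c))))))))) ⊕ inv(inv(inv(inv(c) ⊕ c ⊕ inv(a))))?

Push inv inside:  distribute inv over ⊕ and collapse double inv
Inverses cancel:  c cancels
Collect terms:  h(a, c) ⊕ a
Sort:  a ⊕ h(a, c)

Answer: a ⊕ h(a, c)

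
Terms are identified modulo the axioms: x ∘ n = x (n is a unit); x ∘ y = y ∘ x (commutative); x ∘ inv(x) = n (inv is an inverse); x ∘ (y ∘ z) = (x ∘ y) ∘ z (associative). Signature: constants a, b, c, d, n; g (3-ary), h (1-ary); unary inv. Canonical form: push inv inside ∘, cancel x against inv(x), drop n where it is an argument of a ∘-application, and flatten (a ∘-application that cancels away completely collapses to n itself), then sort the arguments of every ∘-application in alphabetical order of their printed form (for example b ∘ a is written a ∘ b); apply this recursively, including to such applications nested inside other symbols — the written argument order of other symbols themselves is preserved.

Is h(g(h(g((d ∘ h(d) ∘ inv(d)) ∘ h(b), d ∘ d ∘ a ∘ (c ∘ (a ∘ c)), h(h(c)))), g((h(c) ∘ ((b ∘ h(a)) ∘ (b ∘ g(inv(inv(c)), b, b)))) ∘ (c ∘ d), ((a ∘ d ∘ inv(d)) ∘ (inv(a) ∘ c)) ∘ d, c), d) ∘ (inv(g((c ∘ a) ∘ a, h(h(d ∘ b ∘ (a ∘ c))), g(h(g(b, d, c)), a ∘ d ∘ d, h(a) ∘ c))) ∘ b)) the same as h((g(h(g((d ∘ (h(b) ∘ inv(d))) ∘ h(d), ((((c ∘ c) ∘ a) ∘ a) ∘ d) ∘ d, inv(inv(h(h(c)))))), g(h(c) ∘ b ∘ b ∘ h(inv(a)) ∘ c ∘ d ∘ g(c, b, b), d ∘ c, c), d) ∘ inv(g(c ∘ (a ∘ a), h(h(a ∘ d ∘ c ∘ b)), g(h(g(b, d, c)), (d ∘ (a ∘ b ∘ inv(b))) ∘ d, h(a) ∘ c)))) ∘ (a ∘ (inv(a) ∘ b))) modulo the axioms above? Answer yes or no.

Left:  h(g(h(g((d ∘ h(d) ∘ inv(d)) ∘ h(b), d ∘ d ∘ a ∘ (c ∘ (a ∘ c)), h(h(c)))), g((h(c) ∘ ((b ∘ h(a)) ∘ (b ∘ g(inv(inv(c)), b, b)))) ∘ (c ∘ d), ((a ∘ d ∘ inv(d)) ∘ (inv(a) ∘ c)) ∘ d, c), d) ∘ (inv(g((c ∘ a) ∘ a, h(h(d ∘ b ∘ (a ∘ c))), g(h(g(b, d, c)), a ∘ d ∘ d, h(a) ∘ c))) ∘ b))
  Focus inside:  g(h(g((d ∘ h(d) ∘ inv(d)) ∘ h(b), d ∘ d ∘ a ∘ (c ∘ (a ∘ c)), h(h(c)))), g((h(c) ∘ ((b ∘ h(a)) ∘ (b ∘ g(inv(inv(c)), b, b)))) ∘ (c ∘ d), ((a ∘ d ∘ inv(d)) ∘ (inv(a) ∘ c)) ∘ d, c), d) ∘ (inv(g((c ∘ a) ∘ a, h(h(d ∘ b ∘ (a ∘ c))), g(h(g(b, d, c)), a ∘ d ∘ d, h(a) ∘ c))) ∘ b)
  Push inv inside:  distribute inv over ∘ and collapse double inv
  Combine occurrences:  g(h(g(h(b) ∘ h(d), a ∘ a ∘ c ∘ c ∘ d ∘ d, h(h(c)))), g(b ∘ b ∘ c ∘ d ∘ g(c, b, b) ∘ h(a) ∘ h(c), c ∘ d, c), d) ∘ inv(g(a ∘ a ∘ c, h(h(a ∘ b ∘ c ∘ d)), g(h(g(b, d, c)), a ∘ d ∘ d, c ∘ h(a)))) ∘ b
  Sort arguments:  b ∘ g(h(g(h(b) ∘ h(d), a ∘ a ∘ c ∘ c ∘ d ∘ d, h(h(c)))), g(b ∘ b ∘ c ∘ d ∘ g(c, b, b) ∘ h(a) ∘ h(c), c ∘ d, c), d) ∘ inv(g(a ∘ a ∘ c, h(h(a ∘ b ∘ c ∘ d)), g(h(g(b, d, c)), a ∘ d ∘ d, c ∘ h(a))))
  Reassemble:  h(b ∘ g(h(g(h(b) ∘ h(d), a ∘ a ∘ c ∘ c ∘ d ∘ d, h(h(c)))), g(b ∘ b ∘ c ∘ d ∘ g(c, b, b) ∘ h(a) ∘ h(c), c ∘ d, c), d) ∘ inv(g(a ∘ a ∘ c, h(h(a ∘ b ∘ c ∘ d)), g(h(g(b, d, c)), a ∘ d ∘ d, c ∘ h(a)))))
Right:  h((g(h(g((d ∘ (h(b) ∘ inv(d))) ∘ h(d), ((((c ∘ c) ∘ a) ∘ a) ∘ d) ∘ d, inv(inv(h(h(c)))))), g(h(c) ∘ b ∘ b ∘ h(inv(a)) ∘ c ∘ d ∘ g(c, b, b), d ∘ c, c), d) ∘ inv(g(c ∘ (a ∘ a), h(h(a ∘ d ∘ c ∘ b)), g(h(g(b, d, c)), (d ∘ (a ∘ b ∘ inv(b))) ∘ d, h(a) ∘ c)))) ∘ (a ∘ (inv(a) ∘ b)))
  Work inside:  (g(h(g((d ∘ (h(b) ∘ inv(d))) ∘ h(d), ((((c ∘ c) ∘ a) ∘ a) ∘ d) ∘ d, inv(inv(h(h(c)))))), g(h(c) ∘ b ∘ b ∘ h(inv(a)) ∘ c ∘ d ∘ g(c, b, b), d ∘ c, c), d) ∘ inv(g(c ∘ (a ∘ a), h(h(a ∘ d ∘ c ∘ b)), g(h(g(b, d, c)), (d ∘ (a ∘ b ∘ inv(b))) ∘ d, h(a) ∘ c)))) ∘ (a ∘ (inv(a) ∘ b))
  Push inv inside:  distribute inv over ∘ and collapse double inv
  Cancel inverse pairs:  a cancels
  Collect:  g(h(g(h(b) ∘ h(d), a ∘ a ∘ c ∘ c ∘ d ∘ d, h(h(c)))), g(b ∘ b ∘ c ∘ d ∘ g(c, b, b) ∘ h(c) ∘ h(inv(a)), c ∘ d, c), d) ∘ inv(g(a ∘ a ∘ c, h(h(a ∘ b ∘ c ∘ d)), g(h(g(b, d, c)), a ∘ d ∘ d, c ∘ h(a)))) ∘ b
  Order the arguments:  b ∘ g(h(g(h(b) ∘ h(d), a ∘ a ∘ c ∘ c ∘ d ∘ d, h(h(c)))), g(b ∘ b ∘ c ∘ d ∘ g(c, b, b) ∘ h(c) ∘ h(inv(a)), c ∘ d, c), d) ∘ inv(g(a ∘ a ∘ c, h(h(a ∘ b ∘ c ∘ d)), g(h(g(b, d, c)), a ∘ d ∘ d, c ∘ h(a))))
  Reassemble:  h(b ∘ g(h(g(h(b) ∘ h(d), a ∘ a ∘ c ∘ c ∘ d ∘ d, h(h(c)))), g(b ∘ b ∘ c ∘ d ∘ g(c, b, b) ∘ h(c) ∘ h(inv(a)), c ∘ d, c), d) ∘ inv(g(a ∘ a ∘ c, h(h(a ∘ b ∘ c ∘ d)), g(h(g(b, d, c)), a ∘ d ∘ d, c ∘ h(a)))))

Answer: no — h(b ∘ g(h(g(h(b) ∘ h(d), a ∘ a ∘ c ∘ c ∘ d ∘ d, h(h(c)))), g(b ∘ b ∘ c ∘ d ∘ g(c, b, b) ∘ h(a) ∘ h(c), c ∘ d, c), d) ∘ inv(g(a ∘ a ∘ c, h(h(a ∘ b ∘ c ∘ d)), g(h(g(b, d, c)), a ∘ d ∘ d, c ∘ h(a))))) vs h(b ∘ g(h(g(h(b) ∘ h(d), a ∘ a ∘ c ∘ c ∘ d ∘ d, h(h(c)))), g(b ∘ b ∘ c ∘ d ∘ g(c, b, b) ∘ h(c) ∘ h(inv(a)), c ∘ d, c), d) ∘ inv(g(a ∘ a ∘ c, h(h(a ∘ b ∘ c ∘ d)), g(h(g(b, d, c)), a ∘ d ∘ d, c ∘ h(a)))))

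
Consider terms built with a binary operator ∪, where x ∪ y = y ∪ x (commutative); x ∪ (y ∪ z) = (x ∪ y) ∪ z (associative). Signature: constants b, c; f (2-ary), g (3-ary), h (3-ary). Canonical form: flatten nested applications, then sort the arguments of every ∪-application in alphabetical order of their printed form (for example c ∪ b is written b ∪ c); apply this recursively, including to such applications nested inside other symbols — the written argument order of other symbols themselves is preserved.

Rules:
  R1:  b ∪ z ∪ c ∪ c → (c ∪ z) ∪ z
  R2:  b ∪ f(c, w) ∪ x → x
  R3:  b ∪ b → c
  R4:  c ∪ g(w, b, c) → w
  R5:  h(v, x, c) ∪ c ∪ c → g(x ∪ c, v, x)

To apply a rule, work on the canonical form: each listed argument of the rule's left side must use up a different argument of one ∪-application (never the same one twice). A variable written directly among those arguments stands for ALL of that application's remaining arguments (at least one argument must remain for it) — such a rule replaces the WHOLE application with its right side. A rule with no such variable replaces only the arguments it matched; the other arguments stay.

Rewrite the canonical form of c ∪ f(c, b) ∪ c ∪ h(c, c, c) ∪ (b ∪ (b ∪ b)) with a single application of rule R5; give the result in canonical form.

Canonical form:  b ∪ b ∪ b ∪ c ∪ c ∪ f(c, b) ∪ h(c, c, c)
R5 matches:  uses c, c, h(c, c, c);  v := c, x := c
Giving:  b ∪ b ∪ b ∪ f(c, b) ∪ g(c ∪ c, c, c)

Answer: b ∪ b ∪ b ∪ f(c, b) ∪ g(c ∪ c, c, c)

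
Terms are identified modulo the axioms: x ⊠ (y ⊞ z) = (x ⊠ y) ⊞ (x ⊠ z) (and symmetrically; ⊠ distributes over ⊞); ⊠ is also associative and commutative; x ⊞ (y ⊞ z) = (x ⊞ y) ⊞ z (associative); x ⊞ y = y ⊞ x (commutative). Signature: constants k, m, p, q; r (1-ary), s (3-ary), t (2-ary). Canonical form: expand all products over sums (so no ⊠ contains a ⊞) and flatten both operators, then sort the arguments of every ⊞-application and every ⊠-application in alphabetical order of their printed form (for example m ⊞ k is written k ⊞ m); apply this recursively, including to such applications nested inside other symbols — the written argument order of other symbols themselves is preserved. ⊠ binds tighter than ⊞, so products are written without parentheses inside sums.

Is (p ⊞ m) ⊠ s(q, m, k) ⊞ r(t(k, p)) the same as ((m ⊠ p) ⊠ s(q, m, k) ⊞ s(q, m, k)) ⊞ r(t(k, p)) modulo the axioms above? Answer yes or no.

Answer: no — m ⊠ s(q, m, k) ⊞ p ⊠ s(q, m, k) ⊞ r(t(k, p)) vs m ⊠ p ⊠ s(q, m, k) ⊞ r(t(k, p)) ⊞ s(q, m, k)

Derivation:
Left:  (p ⊞ m) ⊠ s(q, m, k) ⊞ r(t(k, p))
  Expand products over sums:  p ⊠ s(q, m, k) ⊞ m ⊠ s(q, m, k) ⊞ r(t(k, p))
  Sort arguments:  m ⊠ s(q, m, k) ⊞ p ⊠ s(q, m, k) ⊞ r(t(k, p))
Right:  ((m ⊠ p) ⊠ s(q, m, k) ⊞ s(q, m, k)) ⊞ r(t(k, p))
  Merge nested applications:  m ⊠ p ⊠ s(q, m, k) ⊞ s(q, m, k) ⊞ r(t(k, p))
  Order the arguments:  m ⊠ p ⊠ s(q, m, k) ⊞ r(t(k, p)) ⊞ s(q, m, k)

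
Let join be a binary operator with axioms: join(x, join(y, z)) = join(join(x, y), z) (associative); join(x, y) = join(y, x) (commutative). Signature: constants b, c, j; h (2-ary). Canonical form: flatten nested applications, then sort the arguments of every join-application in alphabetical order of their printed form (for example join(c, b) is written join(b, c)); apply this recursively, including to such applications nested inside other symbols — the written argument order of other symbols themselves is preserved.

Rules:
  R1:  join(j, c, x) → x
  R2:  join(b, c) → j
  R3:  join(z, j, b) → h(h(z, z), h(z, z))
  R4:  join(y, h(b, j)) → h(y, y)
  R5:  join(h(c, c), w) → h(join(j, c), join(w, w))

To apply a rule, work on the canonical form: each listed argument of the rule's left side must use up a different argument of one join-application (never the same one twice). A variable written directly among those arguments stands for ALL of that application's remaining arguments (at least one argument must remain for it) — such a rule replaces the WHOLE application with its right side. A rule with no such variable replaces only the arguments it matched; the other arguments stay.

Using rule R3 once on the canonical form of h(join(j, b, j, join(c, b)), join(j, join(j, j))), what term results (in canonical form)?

Canonical form:  h(join(b, b, c, j, j), join(j, j, j))
R3 matches:  uses b, j;  z := join(b, c, j)
Every leftover argument binds to the variable; the entire application is replaced.
Result:  h(h(h(join(b, c, j), join(b, c, j)), h(join(b, c, j), join(b, c, j))), join(j, j, j))

Answer: h(h(h(join(b, c, j), join(b, c, j)), h(join(b, c, j), join(b, c, j))), join(j, j, j))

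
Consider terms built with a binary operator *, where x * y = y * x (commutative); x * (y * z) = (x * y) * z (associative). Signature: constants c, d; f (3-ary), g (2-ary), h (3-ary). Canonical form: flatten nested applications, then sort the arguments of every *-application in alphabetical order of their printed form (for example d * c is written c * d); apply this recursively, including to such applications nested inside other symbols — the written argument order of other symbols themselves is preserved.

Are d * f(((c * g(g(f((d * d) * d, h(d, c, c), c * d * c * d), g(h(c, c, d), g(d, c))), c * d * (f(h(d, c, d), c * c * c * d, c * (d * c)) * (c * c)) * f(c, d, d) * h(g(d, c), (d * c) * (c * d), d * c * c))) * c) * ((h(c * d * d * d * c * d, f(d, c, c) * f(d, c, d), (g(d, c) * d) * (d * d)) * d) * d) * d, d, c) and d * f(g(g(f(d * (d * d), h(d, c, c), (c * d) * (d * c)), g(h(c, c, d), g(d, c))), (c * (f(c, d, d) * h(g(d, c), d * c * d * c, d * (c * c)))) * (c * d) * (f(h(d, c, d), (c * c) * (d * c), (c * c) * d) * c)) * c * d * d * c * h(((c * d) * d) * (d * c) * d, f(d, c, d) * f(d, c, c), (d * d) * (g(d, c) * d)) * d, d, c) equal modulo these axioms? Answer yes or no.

Left:  d * f(((c * g(g(f((d * d) * d, h(d, c, c), c * d * c * d), g(h(c, c, d), g(d, c))), c * d * (f(h(d, c, d), c * c * c * d, c * (d * c)) * (c * c)) * f(c, d, d) * h(g(d, c), (d * c) * (c * d), d * c * c))) * c) * ((h(c * d * d * d * c * d, f(d, c, c) * f(d, c, d), (g(d, c) * d) * (d * d)) * d) * d) * d, d, c)
  Inside:  f(((c * g(g(f((d * d) * d, h(d, c, c), c * d * c * d), g(h(c, c, d), g(d, c))), c * d * (f(h(d, c, d), c * c * c * d, c * (d * c)) * (c * c)) * f(c, d, d) * h(g(d, c), (d * c) * (c * d), d * c * c))) * c) * ((h(c * d * d * d * c * d, f(d, c, c) * f(d, c, d), (g(d, c) * d) * (d * d)) * d) * d) * d, d, c)  →  f(c * c * d * d * d * g(g(f(d * d * d, h(d, c, c), c * c * d * d), g(h(c, c, d), g(d, c))), c * c * c * d * f(c, d, d) * f(h(d, c, d), c * c * c * d, c * c * d) * h(g(d, c), c * c * d * d, c * c * d)) * h(c * c * d * d * d * d, f(d, c, c) * f(d, c, d), d * d * d * g(d, c)), d, c)
  Sort:  d * f(c * c * d * d * d * g(g(f(d * d * d, h(d, c, c), c * c * d * d), g(h(c, c, d), g(d, c))), c * c * c * d * f(c, d, d) * f(h(d, c, d), c * c * c * d, c * c * d) * h(g(d, c), c * c * d * d, c * c * d)) * h(c * c * d * d * d * d, f(d, c, c) * f(d, c, d), d * d * d * g(d, c)), d, c)
Right:  d * f(g(g(f(d * (d * d), h(d, c, c), (c * d) * (d * c)), g(h(c, c, d), g(d, c))), (c * (f(c, d, d) * h(g(d, c), d * c * d * c, d * (c * c)))) * (c * d) * (f(h(d, c, d), (c * c) * (d * c), (c * c) * d) * c)) * c * d * d * c * h(((c * d) * d) * (d * c) * d, f(d, c, d) * f(d, c, c), (d * d) * (g(d, c) * d)) * d, d, c)
  Canonicalize subterm:  f(g(g(f(d * (d * d), h(d, c, c), (c * d) * (d * c)), g(h(c, c, d), g(d, c))), (c * (f(c, d, d) * h(g(d, c), d * c * d * c, d * (c * c)))) * (c * d) * (f(h(d, c, d), (c * c) * (d * c), (c * c) * d) * c)) * c * d * d * c * h(((c * d) * d) * (d * c) * d, f(d, c, d) * f(d, c, c), (d * d) * (g(d, c) * d)) * d, d, c)  →  f(c * c * d * d * d * g(g(f(d * d * d, h(d, c, c), c * c * d * d), g(h(c, c, d), g(d, c))), c * c * c * d * f(c, d, d) * f(h(d, c, d), c * c * c * d, c * c * d) * h(g(d, c), c * c * d * d, c * c * d)) * h(c * c * d * d * d * d, f(d, c, c) * f(d, c, d), d * d * d * g(d, c)), d, c)
  Order the arguments:  d * f(c * c * d * d * d * g(g(f(d * d * d, h(d, c, c), c * c * d * d), g(h(c, c, d), g(d, c))), c * c * c * d * f(c, d, d) * f(h(d, c, d), c * c * c * d, c * c * d) * h(g(d, c), c * c * d * d, c * c * d)) * h(c * c * d * d * d * d, f(d, c, c) * f(d, c, d), d * d * d * g(d, c)), d, c)

Answer: yes — both canonical forms are d * f(c * c * d * d * d * g(g(f(d * d * d, h(d, c, c), c * c * d * d), g(h(c, c, d), g(d, c))), c * c * c * d * f(c, d, d) * f(h(d, c, d), c * c * c * d, c * c * d) * h(g(d, c), c * c * d * d, c * c * d)) * h(c * c * d * d * d * d, f(d, c, c) * f(d, c, d), d * d * d * g(d, c)), d, c)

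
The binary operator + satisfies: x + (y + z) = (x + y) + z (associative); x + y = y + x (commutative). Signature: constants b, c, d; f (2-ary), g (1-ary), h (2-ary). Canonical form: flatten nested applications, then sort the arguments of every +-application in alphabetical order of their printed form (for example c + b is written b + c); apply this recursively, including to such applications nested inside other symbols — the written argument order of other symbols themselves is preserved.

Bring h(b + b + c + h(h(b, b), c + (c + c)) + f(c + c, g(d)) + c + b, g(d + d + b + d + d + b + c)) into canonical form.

Answer: h(b + b + b + c + c + f(c + c, g(d)) + h(h(b, b), c + c + c), g(b + b + c + d + d + d + d))

Derivation:
Work inside:  b + b + c + h(h(b, b), c + (c + c)) + f(c + c, g(d)) + c + b
Canonicalize subterm:  h(h(b, b), c + (c + c))  →  h(h(b, b), c + c + c)
Sort:  b + b + b + c + c + f(c + c, g(d)) + h(h(b, b), c + c + c)
Put back:  h(b + b + b + c + c + f(c + c, g(d)) + h(h(b, b), c + c + c), g(b + b + c + d + d + d + d))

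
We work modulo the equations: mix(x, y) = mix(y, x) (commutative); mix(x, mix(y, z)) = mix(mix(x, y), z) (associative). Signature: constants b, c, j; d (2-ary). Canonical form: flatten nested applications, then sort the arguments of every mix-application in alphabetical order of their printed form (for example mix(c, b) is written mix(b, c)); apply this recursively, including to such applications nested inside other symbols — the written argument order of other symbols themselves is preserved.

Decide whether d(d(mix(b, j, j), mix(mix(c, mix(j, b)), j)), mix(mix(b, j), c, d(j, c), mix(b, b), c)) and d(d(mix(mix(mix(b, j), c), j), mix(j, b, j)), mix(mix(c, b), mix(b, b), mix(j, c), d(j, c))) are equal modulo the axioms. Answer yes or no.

Left:  d(d(mix(b, j, j), mix(mix(c, mix(j, b)), j)), mix(mix(b, j), c, d(j, c), mix(b, b), c))
  Work inside:  mix(mix(b, j), c, d(j, c), mix(b, b), c)
  Flatten:  mix(b, j, c, d(j, c), b, b, c)
  Sort arguments:  mix(b, b, b, c, c, d(j, c), j)
  Reassemble:  d(d(mix(b, j, j), mix(b, c, j, j)), mix(b, b, b, c, c, d(j, c), j))
Right:  d(d(mix(mix(mix(b, j), c), j), mix(j, b, j)), mix(mix(c, b), mix(b, b), mix(j, c), d(j, c)))
  Descend into:  mix(mix(c, b), mix(b, b), mix(j, c), d(j, c))
  Merge nested applications:  mix(c, b, b, b, j, c, d(j, c))
  Order the arguments:  mix(b, b, b, c, c, d(j, c), j)
  Reassemble:  d(d(mix(b, c, j, j), mix(b, j, j)), mix(b, b, b, c, c, d(j, c), j))

Answer: no — d(d(mix(b, j, j), mix(b, c, j, j)), mix(b, b, b, c, c, d(j, c), j)) vs d(d(mix(b, c, j, j), mix(b, j, j)), mix(b, b, b, c, c, d(j, c), j))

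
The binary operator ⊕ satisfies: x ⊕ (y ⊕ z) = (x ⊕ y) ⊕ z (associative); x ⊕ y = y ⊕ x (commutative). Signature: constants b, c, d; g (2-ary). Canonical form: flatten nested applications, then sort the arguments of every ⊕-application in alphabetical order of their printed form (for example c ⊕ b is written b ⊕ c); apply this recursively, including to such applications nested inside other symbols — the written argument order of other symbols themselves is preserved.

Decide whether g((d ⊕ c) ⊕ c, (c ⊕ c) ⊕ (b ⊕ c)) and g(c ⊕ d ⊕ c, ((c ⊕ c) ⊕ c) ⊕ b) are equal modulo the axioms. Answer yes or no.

Answer: yes — both canonical forms are g(c ⊕ c ⊕ d, b ⊕ c ⊕ c ⊕ c)

Derivation:
Left:  g((d ⊕ c) ⊕ c, (c ⊕ c) ⊕ (b ⊕ c))
  Descend into:  (c ⊕ c) ⊕ (b ⊕ c)
  Flatten:  c ⊕ c ⊕ b ⊕ c
  Order the arguments:  b ⊕ c ⊕ c ⊕ c
  Put back:  g(c ⊕ c ⊕ d, b ⊕ c ⊕ c ⊕ c)
Right:  g(c ⊕ d ⊕ c, ((c ⊕ c) ⊕ c) ⊕ b)
  Focus inside:  ((c ⊕ c) ⊕ c) ⊕ b
  Un-nest:  c ⊕ c ⊕ c ⊕ b
  Sort arguments:  b ⊕ c ⊕ c ⊕ c
  Rebuild:  g(c ⊕ c ⊕ d, b ⊕ c ⊕ c ⊕ c)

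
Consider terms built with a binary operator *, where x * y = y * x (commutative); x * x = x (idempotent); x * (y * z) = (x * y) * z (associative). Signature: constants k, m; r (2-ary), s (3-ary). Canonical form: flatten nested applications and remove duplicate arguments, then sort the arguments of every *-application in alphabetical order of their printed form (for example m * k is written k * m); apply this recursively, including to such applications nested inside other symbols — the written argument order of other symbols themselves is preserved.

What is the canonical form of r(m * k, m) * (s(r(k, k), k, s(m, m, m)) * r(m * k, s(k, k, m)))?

Un-nest:  r(m * k, m) * s(r(k, k), k, s(m, m, m)) * r(m * k, s(k, k, m))
Canonicalize subterm:  r(m * k, m)  →  r(k * m, m)
Canonicalize subterm:  r(m * k, s(k, k, m))  →  r(k * m, s(k, k, m))
Sort:  r(k * m, m) * r(k * m, s(k, k, m)) * s(r(k, k), k, s(m, m, m))

Answer: r(k * m, m) * r(k * m, s(k, k, m)) * s(r(k, k), k, s(m, m, m))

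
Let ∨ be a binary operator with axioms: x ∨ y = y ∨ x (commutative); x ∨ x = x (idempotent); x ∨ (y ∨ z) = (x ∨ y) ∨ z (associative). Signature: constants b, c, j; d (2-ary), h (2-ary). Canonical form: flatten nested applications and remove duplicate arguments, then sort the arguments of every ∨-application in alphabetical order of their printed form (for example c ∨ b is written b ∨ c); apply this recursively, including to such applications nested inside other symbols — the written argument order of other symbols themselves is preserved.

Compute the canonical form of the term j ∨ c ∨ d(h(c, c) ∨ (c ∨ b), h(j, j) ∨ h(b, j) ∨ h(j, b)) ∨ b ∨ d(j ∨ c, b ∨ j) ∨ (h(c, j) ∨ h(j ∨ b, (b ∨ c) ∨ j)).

Answer: b ∨ c ∨ d(b ∨ c ∨ h(c, c), h(b, j) ∨ h(j, b) ∨ h(j, j)) ∨ d(c ∨ j, b ∨ j) ∨ h(b ∨ j, b ∨ c ∨ j) ∨ h(c, j) ∨ j

Derivation:
Un-nest:  j ∨ c ∨ d(h(c, c) ∨ (c ∨ b), h(j, j) ∨ h(b, j) ∨ h(j, b)) ∨ b ∨ d(j ∨ c, b ∨ j) ∨ h(c, j) ∨ h(j ∨ b, (b ∨ c) ∨ j)
Inside:  d(h(c, c) ∨ (c ∨ b), h(j, j) ∨ h(b, j) ∨ h(j, b))  →  d(b ∨ c ∨ h(c, c), h(b, j) ∨ h(j, b) ∨ h(j, j))
Simplify inside:  d(j ∨ c, b ∨ j)  →  d(c ∨ j, b ∨ j)
Simplify inside:  h(j ∨ b, (b ∨ c) ∨ j)  →  h(b ∨ j, b ∨ c ∨ j)
Sort:  b ∨ c ∨ d(b ∨ c ∨ h(c, c), h(b, j) ∨ h(j, b) ∨ h(j, j)) ∨ d(c ∨ j, b ∨ j) ∨ h(b ∨ j, b ∨ c ∨ j) ∨ h(c, j) ∨ j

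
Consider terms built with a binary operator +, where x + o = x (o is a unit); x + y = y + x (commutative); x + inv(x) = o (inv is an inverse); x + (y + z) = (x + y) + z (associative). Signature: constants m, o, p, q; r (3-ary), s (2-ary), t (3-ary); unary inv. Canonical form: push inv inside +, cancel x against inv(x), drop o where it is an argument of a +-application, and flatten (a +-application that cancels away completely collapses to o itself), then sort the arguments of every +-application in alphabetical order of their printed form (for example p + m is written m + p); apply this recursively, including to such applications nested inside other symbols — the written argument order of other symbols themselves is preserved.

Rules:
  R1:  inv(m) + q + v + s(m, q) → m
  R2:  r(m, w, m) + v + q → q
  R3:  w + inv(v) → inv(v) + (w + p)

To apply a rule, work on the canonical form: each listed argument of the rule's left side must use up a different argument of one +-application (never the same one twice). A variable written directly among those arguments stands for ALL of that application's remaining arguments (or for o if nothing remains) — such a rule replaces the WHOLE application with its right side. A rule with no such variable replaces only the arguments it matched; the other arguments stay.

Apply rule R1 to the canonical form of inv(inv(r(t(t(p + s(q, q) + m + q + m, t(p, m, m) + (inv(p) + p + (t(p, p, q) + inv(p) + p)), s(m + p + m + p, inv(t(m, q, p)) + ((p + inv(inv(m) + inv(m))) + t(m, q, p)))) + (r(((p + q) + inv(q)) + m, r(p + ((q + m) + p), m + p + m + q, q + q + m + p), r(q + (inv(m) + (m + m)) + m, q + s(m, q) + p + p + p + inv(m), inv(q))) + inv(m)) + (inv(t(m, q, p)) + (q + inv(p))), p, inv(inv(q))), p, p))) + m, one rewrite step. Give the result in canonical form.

Canonical form:  m + r(t(inv(m) + inv(p) + inv(t(m, q, p)) + q + r(m + p, r(m + p + p + q, m + m + p + q, m + p + q + q), r(m + m + q, inv(m) + p + p + p + q + s(m, q), inv(q))) + t(m + m + p + q + s(q, q), t(p, m, m) + t(p, p, q), s(m + m + p + p, m + m + p)), p, q), p, p)
Match R1:  consume inv(m), q, s(m, q);  v := p + p + p
The variable takes the whole remainder — replace the entire application.
New term:  m + r(t(inv(m) + inv(p) + inv(t(m, q, p)) + q + r(m + p, r(m + p + p + q, m + m + p + q, m + p + q + q), r(m + m + q, m, inv(q))) + t(m + m + p + q + s(q, q), t(p, m, m) + t(p, p, q), s(m + m + p + p, m + m + p)), p, q), p, p)

Answer: m + r(t(inv(m) + inv(p) + inv(t(m, q, p)) + q + r(m + p, r(m + p + p + q, m + m + p + q, m + p + q + q), r(m + m + q, m, inv(q))) + t(m + m + p + q + s(q, q), t(p, m, m) + t(p, p, q), s(m + m + p + p, m + m + p)), p, q), p, p)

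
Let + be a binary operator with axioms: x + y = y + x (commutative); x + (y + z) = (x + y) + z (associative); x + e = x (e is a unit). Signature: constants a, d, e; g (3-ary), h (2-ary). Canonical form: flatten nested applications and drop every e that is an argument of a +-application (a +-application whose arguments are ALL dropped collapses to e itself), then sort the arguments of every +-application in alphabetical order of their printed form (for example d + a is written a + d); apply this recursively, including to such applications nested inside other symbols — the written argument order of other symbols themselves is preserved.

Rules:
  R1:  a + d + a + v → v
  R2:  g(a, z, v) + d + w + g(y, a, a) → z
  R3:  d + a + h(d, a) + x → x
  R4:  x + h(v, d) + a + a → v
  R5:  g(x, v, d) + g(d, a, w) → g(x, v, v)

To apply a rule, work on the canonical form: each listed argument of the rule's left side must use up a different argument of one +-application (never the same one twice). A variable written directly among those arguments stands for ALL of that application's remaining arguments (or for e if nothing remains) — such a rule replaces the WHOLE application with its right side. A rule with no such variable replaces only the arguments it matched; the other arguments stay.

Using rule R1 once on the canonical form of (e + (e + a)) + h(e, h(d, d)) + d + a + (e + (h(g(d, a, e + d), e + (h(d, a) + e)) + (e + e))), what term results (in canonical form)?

Canonical form:  a + a + d + h(e, h(d, d)) + h(g(d, a, d), h(d, a))
Apply R1:  consuming a, a, d;  v := h(e, h(d, d)) + h(g(d, a, d), h(d, a))
Every leftover argument binds to the variable; the entire application is replaced.
New term:  h(e, h(d, d)) + h(g(d, a, d), h(d, a))

Answer: h(e, h(d, d)) + h(g(d, a, d), h(d, a))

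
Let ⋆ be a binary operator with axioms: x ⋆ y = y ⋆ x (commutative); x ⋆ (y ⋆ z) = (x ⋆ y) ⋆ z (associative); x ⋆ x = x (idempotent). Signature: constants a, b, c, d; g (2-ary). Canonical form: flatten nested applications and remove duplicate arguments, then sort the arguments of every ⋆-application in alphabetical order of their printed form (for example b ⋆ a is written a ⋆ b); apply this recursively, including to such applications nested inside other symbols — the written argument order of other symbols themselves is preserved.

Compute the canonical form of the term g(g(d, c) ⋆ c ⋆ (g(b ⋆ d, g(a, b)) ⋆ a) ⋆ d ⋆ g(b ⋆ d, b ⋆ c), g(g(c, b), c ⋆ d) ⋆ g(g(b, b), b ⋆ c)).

Work inside:  g(d, c) ⋆ c ⋆ (g(b ⋆ d, g(a, b)) ⋆ a) ⋆ d ⋆ g(b ⋆ d, b ⋆ c)
Un-nest:  g(d, c) ⋆ c ⋆ g(b ⋆ d, g(a, b)) ⋆ a ⋆ d ⋆ g(b ⋆ d, b ⋆ c)
Sort:  a ⋆ c ⋆ d ⋆ g(b ⋆ d, b ⋆ c) ⋆ g(b ⋆ d, g(a, b)) ⋆ g(d, c)
Put back:  g(a ⋆ c ⋆ d ⋆ g(b ⋆ d, b ⋆ c) ⋆ g(b ⋆ d, g(a, b)) ⋆ g(d, c), g(g(b, b), b ⋆ c) ⋆ g(g(c, b), c ⋆ d))

Answer: g(a ⋆ c ⋆ d ⋆ g(b ⋆ d, b ⋆ c) ⋆ g(b ⋆ d, g(a, b)) ⋆ g(d, c), g(g(b, b), b ⋆ c) ⋆ g(g(c, b), c ⋆ d))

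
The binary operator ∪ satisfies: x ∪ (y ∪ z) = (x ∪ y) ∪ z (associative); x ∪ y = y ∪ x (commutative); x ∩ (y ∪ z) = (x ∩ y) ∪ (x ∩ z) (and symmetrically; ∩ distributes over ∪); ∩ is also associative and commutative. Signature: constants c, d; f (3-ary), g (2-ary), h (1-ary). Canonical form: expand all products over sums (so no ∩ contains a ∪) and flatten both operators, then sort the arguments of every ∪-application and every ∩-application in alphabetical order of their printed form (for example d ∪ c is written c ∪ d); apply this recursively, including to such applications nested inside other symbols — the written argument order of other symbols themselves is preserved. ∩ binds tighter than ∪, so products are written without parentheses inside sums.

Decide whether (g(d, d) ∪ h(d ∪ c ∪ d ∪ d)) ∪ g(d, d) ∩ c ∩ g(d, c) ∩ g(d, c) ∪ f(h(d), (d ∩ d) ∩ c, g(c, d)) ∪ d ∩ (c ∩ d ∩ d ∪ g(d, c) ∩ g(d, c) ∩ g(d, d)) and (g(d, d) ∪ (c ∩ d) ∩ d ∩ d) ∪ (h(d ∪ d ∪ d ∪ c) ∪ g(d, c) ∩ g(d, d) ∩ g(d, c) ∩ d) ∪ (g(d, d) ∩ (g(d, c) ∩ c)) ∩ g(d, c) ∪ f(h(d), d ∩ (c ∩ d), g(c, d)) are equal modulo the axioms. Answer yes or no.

Answer: yes — both canonical forms are c ∩ d ∩ d ∩ d ∪ c ∩ g(d, c) ∩ g(d, c) ∩ g(d, d) ∪ d ∩ g(d, c) ∩ g(d, c) ∩ g(d, d) ∪ f(h(d), c ∩ d ∩ d, g(c, d)) ∪ g(d, d) ∪ h(c ∪ d ∪ d ∪ d)

Derivation:
Left:  (g(d, d) ∪ h(d ∪ c ∪ d ∪ d)) ∪ g(d, d) ∩ c ∩ g(d, c) ∩ g(d, c) ∪ f(h(d), (d ∩ d) ∩ c, g(c, d)) ∪ d ∩ (c ∩ d ∩ d ∪ g(d, c) ∩ g(d, c) ∩ g(d, d))
  Distribute:  g(d, d) ∪ h(c ∪ d ∪ d ∪ d) ∪ c ∩ g(d, c) ∩ g(d, c) ∩ g(d, d) ∪ f(h(d), c ∩ d ∩ d, g(c, d)) ∪ c ∩ d ∩ d ∩ d ∪ d ∩ g(d, c) ∩ g(d, c) ∩ g(d, d)
  Order the arguments:  c ∩ d ∩ d ∩ d ∪ c ∩ g(d, c) ∩ g(d, c) ∩ g(d, d) ∪ d ∩ g(d, c) ∩ g(d, c) ∩ g(d, d) ∪ f(h(d), c ∩ d ∩ d, g(c, d)) ∪ g(d, d) ∪ h(c ∪ d ∪ d ∪ d)
Right:  (g(d, d) ∪ (c ∩ d) ∩ d ∩ d) ∪ (h(d ∪ d ∪ d ∪ c) ∪ g(d, c) ∩ g(d, d) ∩ g(d, c) ∩ d) ∪ (g(d, d) ∩ (g(d, c) ∩ c)) ∩ g(d, c) ∪ f(h(d), d ∩ (c ∩ d), g(c, d))
  Merge nested applications:  g(d, d) ∪ c ∩ d ∩ d ∩ d ∪ h(c ∪ d ∪ d ∪ d) ∪ d ∩ g(d, c) ∩ g(d, c) ∩ g(d, d) ∪ c ∩ g(d, c) ∩ g(d, c) ∩ g(d, d) ∪ f(h(d), c ∩ d ∩ d, g(c, d))
  Order the arguments:  c ∩ d ∩ d ∩ d ∪ c ∩ g(d, c) ∩ g(d, c) ∩ g(d, d) ∪ d ∩ g(d, c) ∩ g(d, c) ∩ g(d, d) ∪ f(h(d), c ∩ d ∩ d, g(c, d)) ∪ g(d, d) ∪ h(c ∪ d ∪ d ∪ d)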